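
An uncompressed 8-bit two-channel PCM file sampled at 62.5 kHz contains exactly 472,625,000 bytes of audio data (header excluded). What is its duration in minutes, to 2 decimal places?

63.02 minutes

Byte rate = 62,500 × 1 × 2 = 125,000 bytes/s.
Duration = 472,625,000 / 125,000 = 3,781 s.
3,781 s / 60 = 63.02 minutes.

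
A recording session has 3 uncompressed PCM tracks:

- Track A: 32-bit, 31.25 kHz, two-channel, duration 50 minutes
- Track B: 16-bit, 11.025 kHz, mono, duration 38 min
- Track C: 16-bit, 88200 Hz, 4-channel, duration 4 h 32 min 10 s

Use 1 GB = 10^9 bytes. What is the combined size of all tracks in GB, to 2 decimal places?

12.32 GB

Track A: 50 minutes = 3,000 s; 31,250 × 3,000 × 4 × 2 = 750,000,000 bytes.
Track B: 38 min = 2,280 s; 11,025 × 2,280 × 2 × 1 = 50,274,000 bytes.
Track C: 4 h 32 min 10 s = 16,330 s; 88,200 × 16,330 × 2 × 4 = 11,522,448,000 bytes.
Total = 12,322,722,000 bytes = 12.32 GB.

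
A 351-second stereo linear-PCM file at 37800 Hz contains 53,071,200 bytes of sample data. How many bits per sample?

Bytes per sample = 53,071,200 / (37,800 × 351 × 2) = 53,071,200 / 26,535,600 = 2.
Bit depth = 2 × 8 = 16 bits.

16 bits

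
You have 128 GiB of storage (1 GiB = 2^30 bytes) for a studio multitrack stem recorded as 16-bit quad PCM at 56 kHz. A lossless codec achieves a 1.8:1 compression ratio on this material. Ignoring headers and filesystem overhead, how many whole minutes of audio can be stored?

Uncompressed byte rate = 56,000 × 2 × 4 = 448,000 bytes/s.
After 1.8:1 compression, effective rate ≈ 248888.89 bytes/s.
Capacity = 128 × 1,073,741,824 = 137,438,953,472 bytes.
137,438,953,472 / effective rate ≈ 552210.08 s → 9,203 minutes.

9,203 minutes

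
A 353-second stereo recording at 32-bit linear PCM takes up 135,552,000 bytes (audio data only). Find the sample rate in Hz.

48,000 Hz

Bytes = sample_rate × seconds × bytes_per_sample × channels.
sample_rate = 135,552,000 / (353 × 4 × 2) = 135,552,000 / 2,824 = 48,000 Hz.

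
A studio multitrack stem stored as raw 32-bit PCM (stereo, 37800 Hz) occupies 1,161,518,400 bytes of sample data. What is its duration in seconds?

3,841 seconds

Byte rate = 37,800 × 4 × 2 = 302,400 bytes/s.
Duration = 1,161,518,400 / 302,400 = 3,841 s.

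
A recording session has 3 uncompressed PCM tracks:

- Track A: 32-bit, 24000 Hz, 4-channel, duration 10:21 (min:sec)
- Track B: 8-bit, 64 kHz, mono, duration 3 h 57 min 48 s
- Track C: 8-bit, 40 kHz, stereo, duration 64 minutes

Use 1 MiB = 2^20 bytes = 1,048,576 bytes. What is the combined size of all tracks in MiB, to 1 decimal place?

1391.2 MiB

Track A: 10:21 (min:sec) = 621 s; 24,000 × 621 × 4 × 4 = 238,464,000 bytes.
Track B: 3 h 57 min 48 s = 14,268 s; 64,000 × 14,268 × 1 × 1 = 913,152,000 bytes.
Track C: 64 minutes = 3,840 s; 40,000 × 3,840 × 1 × 2 = 307,200,000 bytes.
Total = 1,458,816,000 bytes = 1391.2 MiB.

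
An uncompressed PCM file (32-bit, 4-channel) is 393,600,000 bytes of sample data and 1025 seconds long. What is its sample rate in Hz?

Bytes = sample_rate × seconds × bytes_per_sample × channels.
sample_rate = 393,600,000 / (1,025 × 4 × 4) = 393,600,000 / 16,400 = 24,000 Hz.

24,000 Hz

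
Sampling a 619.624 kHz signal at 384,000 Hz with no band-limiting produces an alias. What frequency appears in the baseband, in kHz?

Nyquist = 384,000/2 = 192,000 Hz; 619,624 Hz exceeds it.
Alias = |619,624 − 2×384,000| = |619,624 − 768,000| = 148,376 Hz = 148.376 kHz.

148.376 kHz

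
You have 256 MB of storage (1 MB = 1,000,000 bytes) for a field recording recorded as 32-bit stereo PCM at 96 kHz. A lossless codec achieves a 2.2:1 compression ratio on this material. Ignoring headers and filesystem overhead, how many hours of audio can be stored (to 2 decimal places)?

0.20 hours

Uncompressed byte rate = 96,000 × 4 × 2 = 768,000 bytes/s.
After 2.2:1 compression, effective rate ≈ 349090.91 bytes/s.
Capacity = 256 × 1,000,000 = 256,000,000 bytes.
256,000,000 / effective rate ≈ 733.33 s → 0.20 hours.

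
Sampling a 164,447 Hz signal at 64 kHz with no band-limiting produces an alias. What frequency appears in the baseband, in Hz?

Nyquist = 64,000/2 = 32,000 Hz; 164,447 Hz exceeds it.
Alias = |164,447 − 3×64,000| = |164,447 − 192,000| = 27,553 Hz.

27,553 Hz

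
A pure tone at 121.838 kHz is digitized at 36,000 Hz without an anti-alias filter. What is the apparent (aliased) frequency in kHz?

13.838 kHz

Nyquist = 36,000/2 = 18,000 Hz; 121,838 Hz exceeds it.
Alias = |121,838 − 3×36,000| = |121,838 − 108,000| = 13,838 Hz = 13.838 kHz.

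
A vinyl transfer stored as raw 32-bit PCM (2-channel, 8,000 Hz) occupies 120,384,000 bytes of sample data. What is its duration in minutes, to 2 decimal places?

Byte rate = 8,000 × 4 × 2 = 64,000 bytes/s.
Duration = 120,384,000 / 64,000 = 1,881 s.
1,881 s / 60 = 31.35 minutes.

31.35 minutes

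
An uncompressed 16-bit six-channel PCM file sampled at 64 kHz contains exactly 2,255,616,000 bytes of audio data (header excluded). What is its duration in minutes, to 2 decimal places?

48.95 minutes

Byte rate = 64,000 × 2 × 6 = 768,000 bytes/s.
Duration = 2,255,616,000 / 768,000 = 2,937 s.
2,937 s / 60 = 48.95 minutes.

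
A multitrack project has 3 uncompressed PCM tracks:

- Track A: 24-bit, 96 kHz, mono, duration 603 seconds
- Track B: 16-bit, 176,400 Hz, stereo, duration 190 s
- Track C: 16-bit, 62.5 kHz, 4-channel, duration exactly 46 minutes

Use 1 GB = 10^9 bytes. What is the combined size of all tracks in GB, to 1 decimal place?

Track A: 96,000 × 603 × 3 × 1 = 173,664,000 bytes.
Track B: 176,400 × 190 × 2 × 2 = 134,064,000 bytes.
Track C: exactly 46 minutes = 2,760 s; 62,500 × 2,760 × 2 × 4 = 1,380,000,000 bytes.
Total = 1,687,728,000 bytes = 1.7 GB.

1.7 GB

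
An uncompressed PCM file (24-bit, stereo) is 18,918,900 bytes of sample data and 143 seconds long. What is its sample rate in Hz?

Bytes = sample_rate × seconds × bytes_per_sample × channels.
sample_rate = 18,918,900 / (143 × 3 × 2) = 18,918,900 / 858 = 22,050 Hz.

22,050 Hz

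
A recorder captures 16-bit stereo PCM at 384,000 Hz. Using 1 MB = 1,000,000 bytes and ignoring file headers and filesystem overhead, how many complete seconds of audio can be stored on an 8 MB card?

5 seconds

Uncompressed byte rate = 384,000 × 2 × 2 = 1,536,000 bytes/s.
Capacity = 8 × 1,000,000 = 8,000,000 bytes.
8,000,000 / 1,536,000 ≈ 5.21 s → 5 seconds.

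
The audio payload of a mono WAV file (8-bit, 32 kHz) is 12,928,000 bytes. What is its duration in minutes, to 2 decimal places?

Byte rate = 32,000 × 1 × 1 = 32,000 bytes/s.
Duration = 12,928,000 / 32,000 = 404 s.
404 s / 60 = 6.73 minutes.

6.73 minutes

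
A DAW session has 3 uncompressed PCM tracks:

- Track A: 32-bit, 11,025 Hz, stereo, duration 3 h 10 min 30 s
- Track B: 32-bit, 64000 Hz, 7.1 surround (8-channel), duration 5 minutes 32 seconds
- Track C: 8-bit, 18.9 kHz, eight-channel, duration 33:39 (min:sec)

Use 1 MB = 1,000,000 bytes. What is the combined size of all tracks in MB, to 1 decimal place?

1993.3 MB

Track A: 3 h 10 min 30 s = 11,430 s; 11,025 × 11,430 × 4 × 2 = 1,008,126,000 bytes.
Track B: 5 minutes 32 seconds = 332 s; 64,000 × 332 × 4 × 8 = 679,936,000 bytes.
Track C: 33:39 (min:sec) = 2,019 s; 18,900 × 2,019 × 1 × 8 = 305,272,800 bytes.
Total = 1,993,334,800 bytes = 1993.3 MB.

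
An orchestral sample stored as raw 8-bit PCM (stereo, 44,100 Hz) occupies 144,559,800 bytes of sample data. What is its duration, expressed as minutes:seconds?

Byte rate = 44,100 × 1 × 2 = 88,200 bytes/s.
Duration = 144,559,800 / 88,200 = 1,639 s.
1,639 s = 27:19.

27:19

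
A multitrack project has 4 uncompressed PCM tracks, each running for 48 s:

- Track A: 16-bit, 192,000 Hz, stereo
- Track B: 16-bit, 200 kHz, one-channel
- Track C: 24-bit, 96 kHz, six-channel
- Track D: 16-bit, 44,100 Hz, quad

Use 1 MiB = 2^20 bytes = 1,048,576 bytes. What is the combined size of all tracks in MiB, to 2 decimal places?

Track A: 192,000 × 48 × 2 × 2 = 36,864,000 bytes.
Track B: 200,000 × 48 × 2 × 1 = 19,200,000 bytes.
Track C: 96,000 × 48 × 3 × 6 = 82,944,000 bytes.
Track D: 44,100 × 48 × 2 × 4 = 16,934,400 bytes.
Total = 155,942,400 bytes = 148.72 MiB.

148.72 MiB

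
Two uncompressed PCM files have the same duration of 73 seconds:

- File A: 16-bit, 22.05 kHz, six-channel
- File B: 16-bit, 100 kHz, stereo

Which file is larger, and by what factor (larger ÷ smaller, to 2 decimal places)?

File B, by a factor of 1.51

File A: 22,050 × 2 × 6 = 264,600 bytes/s.
File B: 100,000 × 2 × 2 = 400,000 bytes/s.
File B is larger; ratio = 29,200,000 / 19,315,800 = 1.51.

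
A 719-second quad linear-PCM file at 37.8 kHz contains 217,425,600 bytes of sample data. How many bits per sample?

16 bits

Bytes per sample = 217,425,600 / (37,800 × 719 × 4) = 217,425,600 / 108,712,800 = 2.
Bit depth = 2 × 8 = 16 bits.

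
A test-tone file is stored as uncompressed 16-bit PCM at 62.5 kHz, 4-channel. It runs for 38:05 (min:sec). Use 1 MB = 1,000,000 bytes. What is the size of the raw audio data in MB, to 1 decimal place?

Duration = 38:05 (min:sec) = 2,285 s.
Bytes = 62,500 samples/s × 2,285 s × 2 bytes/sample × 4 ch = 1,142,500,000 bytes.
1,142,500,000 / 1,000,000 = 1142.5 MB.

1142.5 MB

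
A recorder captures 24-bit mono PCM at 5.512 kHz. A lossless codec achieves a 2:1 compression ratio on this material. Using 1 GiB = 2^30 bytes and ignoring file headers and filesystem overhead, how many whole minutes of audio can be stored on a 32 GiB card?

69,262 minutes

Uncompressed byte rate = 5,512 × 3 × 1 = 16,536 bytes/s.
After 2:1 compression, effective rate ≈ 8268 bytes/s.
Capacity = 32 × 1,073,741,824 = 34,359,738,368 bytes.
34,359,738,368 / effective rate ≈ 4155749.68 s → 69,262 minutes.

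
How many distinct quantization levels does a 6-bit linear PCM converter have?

64 levels

2^6 = 64.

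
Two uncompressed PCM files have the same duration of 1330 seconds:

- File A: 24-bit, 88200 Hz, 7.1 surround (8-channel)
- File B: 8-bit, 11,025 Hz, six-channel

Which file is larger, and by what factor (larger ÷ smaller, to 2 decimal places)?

File A: 88,200 × 3 × 8 = 2,116,800 bytes/s.
File B: 11,025 × 1 × 6 = 66,150 bytes/s.
File A is larger; ratio = 2,815,344,000 / 87,979,500 = 32.00.

File A, by a factor of 32.00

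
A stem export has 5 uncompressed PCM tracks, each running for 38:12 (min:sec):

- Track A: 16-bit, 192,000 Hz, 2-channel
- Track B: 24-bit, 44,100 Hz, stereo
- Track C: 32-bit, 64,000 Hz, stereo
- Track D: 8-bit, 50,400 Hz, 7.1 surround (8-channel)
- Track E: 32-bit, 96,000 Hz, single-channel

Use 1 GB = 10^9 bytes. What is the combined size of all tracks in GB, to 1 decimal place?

38:12 (min:sec) = 2,292 s.
Track A: 192,000 × 2,292 × 2 × 2 = 1,760,256,000 bytes.
Track B: 44,100 × 2,292 × 3 × 2 = 606,463,200 bytes.
Track C: 64,000 × 2,292 × 4 × 2 = 1,173,504,000 bytes.
Track D: 50,400 × 2,292 × 1 × 8 = 924,134,400 bytes.
Track E: 96,000 × 2,292 × 4 × 1 = 880,128,000 bytes.
Total = 5,344,485,600 bytes = 5.3 GB.

5.3 GB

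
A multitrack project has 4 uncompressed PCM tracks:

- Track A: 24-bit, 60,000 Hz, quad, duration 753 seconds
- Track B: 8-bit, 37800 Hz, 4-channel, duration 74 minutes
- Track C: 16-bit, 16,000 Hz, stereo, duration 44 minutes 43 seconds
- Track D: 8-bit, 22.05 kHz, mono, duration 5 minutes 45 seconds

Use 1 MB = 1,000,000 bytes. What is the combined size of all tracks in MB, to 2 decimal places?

Track A: 60,000 × 753 × 3 × 4 = 542,160,000 bytes.
Track B: 74 minutes = 4,440 s; 37,800 × 4,440 × 1 × 4 = 671,328,000 bytes.
Track C: 44 minutes 43 seconds = 2,683 s; 16,000 × 2,683 × 2 × 2 = 171,712,000 bytes.
Track D: 5 minutes 45 seconds = 345 s; 22,050 × 345 × 1 × 1 = 7,607,250 bytes.
Total = 1,392,807,250 bytes = 1392.81 MB.

1392.81 MB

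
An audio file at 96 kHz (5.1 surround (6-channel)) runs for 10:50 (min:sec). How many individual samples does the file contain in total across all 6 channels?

374,400,000 samples

10:50 (min:sec) = 650 s.
96,000 × 650 s × 6 ch = 374,400,000 samples.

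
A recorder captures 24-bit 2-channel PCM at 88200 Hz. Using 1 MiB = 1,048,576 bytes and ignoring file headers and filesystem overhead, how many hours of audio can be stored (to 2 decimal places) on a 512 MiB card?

Uncompressed byte rate = 88,200 × 3 × 2 = 529,200 bytes/s.
Capacity = 512 × 1,048,576 = 536,870,912 bytes.
536,870,912 / 529,200 ≈ 1014.5 s → 0.28 hours.

0.28 hours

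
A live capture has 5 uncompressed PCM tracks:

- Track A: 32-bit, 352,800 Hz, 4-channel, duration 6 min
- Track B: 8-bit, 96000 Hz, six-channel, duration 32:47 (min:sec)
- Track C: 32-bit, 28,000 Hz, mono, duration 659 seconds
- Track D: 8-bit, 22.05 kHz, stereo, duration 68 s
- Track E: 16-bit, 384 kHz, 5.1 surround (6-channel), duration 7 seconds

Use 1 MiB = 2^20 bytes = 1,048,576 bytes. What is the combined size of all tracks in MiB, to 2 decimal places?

3122.50 MiB

Track A: 6 min = 360 s; 352,800 × 360 × 4 × 4 = 2,032,128,000 bytes.
Track B: 32:47 (min:sec) = 1,967 s; 96,000 × 1,967 × 1 × 6 = 1,132,992,000 bytes.
Track C: 28,000 × 659 × 4 × 1 = 73,808,000 bytes.
Track D: 22,050 × 68 × 1 × 2 = 2,998,800 bytes.
Track E: 384,000 × 7 × 2 × 6 = 32,256,000 bytes.
Total = 3,274,182,800 bytes = 3122.50 MiB.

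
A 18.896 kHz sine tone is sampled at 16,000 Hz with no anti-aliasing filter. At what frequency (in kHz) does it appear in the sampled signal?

Nyquist = 16,000/2 = 8,000 Hz; 18,896 Hz exceeds it.
Alias = |18,896 − 1×16,000| = |18,896 − 16,000| = 2,896 Hz = 2.896 kHz.

2.896 kHz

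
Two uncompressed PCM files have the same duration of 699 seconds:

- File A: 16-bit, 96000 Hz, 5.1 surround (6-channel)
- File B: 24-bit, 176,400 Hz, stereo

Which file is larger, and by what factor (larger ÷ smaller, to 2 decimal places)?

File A, by a factor of 1.09

File A: 96,000 × 2 × 6 = 1,152,000 bytes/s.
File B: 176,400 × 3 × 2 = 1,058,400 bytes/s.
File A is larger; ratio = 805,248,000 / 739,821,600 = 1.09.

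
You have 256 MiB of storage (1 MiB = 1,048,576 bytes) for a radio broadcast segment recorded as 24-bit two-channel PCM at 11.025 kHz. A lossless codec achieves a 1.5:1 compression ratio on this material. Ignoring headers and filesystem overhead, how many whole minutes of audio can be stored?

101 minutes

Uncompressed byte rate = 11,025 × 3 × 2 = 66,150 bytes/s.
After 1.5:1 compression, effective rate ≈ 44100 bytes/s.
Capacity = 256 × 1,048,576 = 268,435,456 bytes.
268,435,456 / effective rate ≈ 6086.97 s → 101 minutes.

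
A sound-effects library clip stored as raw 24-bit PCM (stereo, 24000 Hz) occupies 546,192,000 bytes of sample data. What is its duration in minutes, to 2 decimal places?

63.22 minutes

Byte rate = 24,000 × 3 × 2 = 144,000 bytes/s.
Duration = 546,192,000 / 144,000 = 3,793 s.
3,793 s / 60 = 63.22 minutes.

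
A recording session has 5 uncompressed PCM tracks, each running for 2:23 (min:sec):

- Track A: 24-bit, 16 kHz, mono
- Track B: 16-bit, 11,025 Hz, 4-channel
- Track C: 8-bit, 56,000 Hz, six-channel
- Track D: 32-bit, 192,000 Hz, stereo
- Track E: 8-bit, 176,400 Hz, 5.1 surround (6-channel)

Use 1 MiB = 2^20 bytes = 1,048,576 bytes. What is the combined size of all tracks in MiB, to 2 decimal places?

2:23 (min:sec) = 143 s.
Track A: 16,000 × 143 × 3 × 1 = 6,864,000 bytes.
Track B: 11,025 × 143 × 2 × 4 = 12,612,600 bytes.
Track C: 56,000 × 143 × 1 × 6 = 48,048,000 bytes.
Track D: 192,000 × 143 × 4 × 2 = 219,648,000 bytes.
Track E: 176,400 × 143 × 1 × 6 = 151,351,200 bytes.
Total = 438,523,800 bytes = 418.21 MiB.

418.21 MiB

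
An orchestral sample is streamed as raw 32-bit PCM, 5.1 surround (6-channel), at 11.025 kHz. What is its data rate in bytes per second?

264,600 bytes/s

Bit rate = 11,025 × 32 × 6 = 2,116,800 bits/s.
2,116,800 / 8 = 264,600 bytes/s.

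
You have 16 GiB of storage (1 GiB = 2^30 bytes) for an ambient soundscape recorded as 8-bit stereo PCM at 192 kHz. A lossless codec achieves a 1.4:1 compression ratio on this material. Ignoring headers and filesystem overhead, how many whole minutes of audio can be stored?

1,043 minutes

Uncompressed byte rate = 192,000 × 1 × 2 = 384,000 bytes/s.
After 1.4:1 compression, effective rate ≈ 274285.71 bytes/s.
Capacity = 16 × 1,073,741,824 = 17,179,869,184 bytes.
17,179,869,184 / effective rate ≈ 62634.94 s → 1,043 minutes.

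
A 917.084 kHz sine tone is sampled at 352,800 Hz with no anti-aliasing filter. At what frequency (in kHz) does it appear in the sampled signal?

Nyquist = 352,800/2 = 176,400 Hz; 917,084 Hz exceeds it.
Alias = |917,084 − 3×352,800| = |917,084 − 1,058,400| = 141,316 Hz = 141.316 kHz.

141.316 kHz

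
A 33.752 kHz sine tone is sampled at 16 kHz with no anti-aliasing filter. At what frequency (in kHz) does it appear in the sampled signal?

1.752 kHz

Nyquist = 16,000/2 = 8,000 Hz; 33,752 Hz exceeds it.
Alias = |33,752 − 2×16,000| = |33,752 − 32,000| = 1,752 Hz = 1.752 kHz.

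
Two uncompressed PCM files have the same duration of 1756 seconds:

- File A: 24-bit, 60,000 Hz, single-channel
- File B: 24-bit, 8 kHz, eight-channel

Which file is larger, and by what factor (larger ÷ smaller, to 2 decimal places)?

File A: 60,000 × 3 × 1 = 180,000 bytes/s.
File B: 8,000 × 3 × 8 = 192,000 bytes/s.
File B is larger; ratio = 337,152,000 / 316,080,000 = 1.07.

File B, by a factor of 1.07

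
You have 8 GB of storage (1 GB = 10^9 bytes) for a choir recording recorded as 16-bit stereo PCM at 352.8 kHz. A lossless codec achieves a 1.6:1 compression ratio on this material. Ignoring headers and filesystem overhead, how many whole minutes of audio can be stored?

Uncompressed byte rate = 352,800 × 2 × 2 = 1,411,200 bytes/s.
After 1.6:1 compression, effective rate ≈ 882000 bytes/s.
Capacity = 8 × 1,000,000,000 = 8,000,000,000 bytes.
8,000,000,000 / effective rate ≈ 9070.29 s → 151 minutes.

151 minutes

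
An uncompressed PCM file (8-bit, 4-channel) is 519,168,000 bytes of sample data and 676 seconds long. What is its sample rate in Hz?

192,000 Hz

Bytes = sample_rate × seconds × bytes_per_sample × channels.
sample_rate = 519,168,000 / (676 × 1 × 4) = 519,168,000 / 2,704 = 192,000 Hz.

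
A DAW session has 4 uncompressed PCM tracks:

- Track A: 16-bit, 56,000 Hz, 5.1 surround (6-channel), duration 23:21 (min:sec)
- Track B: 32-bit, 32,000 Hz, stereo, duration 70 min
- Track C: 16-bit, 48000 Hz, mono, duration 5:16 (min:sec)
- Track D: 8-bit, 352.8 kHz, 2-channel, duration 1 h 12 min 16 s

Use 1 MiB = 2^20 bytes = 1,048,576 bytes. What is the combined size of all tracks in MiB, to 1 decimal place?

4869.9 MiB

Track A: 23:21 (min:sec) = 1,401 s; 56,000 × 1,401 × 2 × 6 = 941,472,000 bytes.
Track B: 70 min = 4,200 s; 32,000 × 4,200 × 4 × 2 = 1,075,200,000 bytes.
Track C: 5:16 (min:sec) = 316 s; 48,000 × 316 × 2 × 1 = 30,336,000 bytes.
Track D: 1 h 12 min 16 s = 4,336 s; 352,800 × 4,336 × 1 × 2 = 3,059,481,600 bytes.
Total = 5,106,489,600 bytes = 4869.9 MiB.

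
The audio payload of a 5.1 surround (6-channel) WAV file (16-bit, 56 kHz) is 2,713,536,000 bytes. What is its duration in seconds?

4,038 seconds

Byte rate = 56,000 × 2 × 6 = 672,000 bytes/s.
Duration = 2,713,536,000 / 672,000 = 4,038 s.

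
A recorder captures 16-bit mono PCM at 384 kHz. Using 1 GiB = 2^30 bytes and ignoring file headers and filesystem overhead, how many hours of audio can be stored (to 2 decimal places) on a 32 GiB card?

12.43 hours

Uncompressed byte rate = 384,000 × 2 × 1 = 768,000 bytes/s.
Capacity = 32 × 1,073,741,824 = 34,359,738,368 bytes.
34,359,738,368 / 768,000 ≈ 44739.24 s → 12.43 hours.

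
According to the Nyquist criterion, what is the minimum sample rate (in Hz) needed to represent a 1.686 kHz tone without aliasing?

Minimum sample rate = 2 × 1,686 Hz = 3,372 Hz.

3,372 Hz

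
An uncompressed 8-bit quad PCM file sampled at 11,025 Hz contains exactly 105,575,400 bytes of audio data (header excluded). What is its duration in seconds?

Byte rate = 11,025 × 1 × 4 = 44,100 bytes/s.
Duration = 105,575,400 / 44,100 = 2,394 s.

2,394 seconds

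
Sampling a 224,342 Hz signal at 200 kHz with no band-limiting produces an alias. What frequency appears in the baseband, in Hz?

Nyquist = 200,000/2 = 100,000 Hz; 224,342 Hz exceeds it.
Alias = |224,342 − 1×200,000| = |224,342 − 200,000| = 24,342 Hz.

24,342 Hz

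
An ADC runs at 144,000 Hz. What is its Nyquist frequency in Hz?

Nyquist frequency = sample rate / 2 = 144,000 / 2 = 72,000 Hz.

72,000 Hz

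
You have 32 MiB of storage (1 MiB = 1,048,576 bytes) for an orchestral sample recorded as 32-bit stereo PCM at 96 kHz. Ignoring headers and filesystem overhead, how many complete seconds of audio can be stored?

Uncompressed byte rate = 96,000 × 4 × 2 = 768,000 bytes/s.
Capacity = 32 × 1,048,576 = 33,554,432 bytes.
33,554,432 / 768,000 ≈ 43.69 s → 43 seconds.

43 seconds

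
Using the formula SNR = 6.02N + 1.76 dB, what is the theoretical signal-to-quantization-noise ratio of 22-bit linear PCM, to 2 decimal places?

134.20 dB

6.02 × 22 + 1.76 = 134.20 dB.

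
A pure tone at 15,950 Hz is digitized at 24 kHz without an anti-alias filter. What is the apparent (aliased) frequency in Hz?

Nyquist = 24,000/2 = 12,000 Hz; 15,950 Hz exceeds it.
Alias = |15,950 − 1×24,000| = |15,950 − 24,000| = 8,050 Hz.

8,050 Hz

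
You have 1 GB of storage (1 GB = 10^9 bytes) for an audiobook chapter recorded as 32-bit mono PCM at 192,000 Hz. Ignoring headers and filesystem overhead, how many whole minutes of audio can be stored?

Uncompressed byte rate = 192,000 × 4 × 1 = 768,000 bytes/s.
Capacity = 1 × 1,000,000,000 = 1,000,000,000 bytes.
1,000,000,000 / 768,000 ≈ 1302.08 s → 21 minutes.

21 minutes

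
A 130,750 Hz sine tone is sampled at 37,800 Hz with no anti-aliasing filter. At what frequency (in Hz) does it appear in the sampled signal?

Nyquist = 37,800/2 = 18,900 Hz; 130,750 Hz exceeds it.
Alias = |130,750 − 3×37,800| = |130,750 − 113,400| = 17,350 Hz.

17,350 Hz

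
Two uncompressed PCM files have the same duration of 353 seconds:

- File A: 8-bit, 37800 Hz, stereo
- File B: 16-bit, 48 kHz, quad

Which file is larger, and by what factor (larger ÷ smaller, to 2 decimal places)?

File A: 37,800 × 1 × 2 = 75,600 bytes/s.
File B: 48,000 × 2 × 4 = 384,000 bytes/s.
File B is larger; ratio = 135,552,000 / 26,686,800 = 5.08.

File B, by a factor of 5.08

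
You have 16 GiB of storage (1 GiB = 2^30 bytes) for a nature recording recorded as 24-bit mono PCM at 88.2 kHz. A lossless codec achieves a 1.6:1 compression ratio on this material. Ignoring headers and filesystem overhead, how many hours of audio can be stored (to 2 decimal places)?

28.86 hours

Uncompressed byte rate = 88,200 × 3 × 1 = 264,600 bytes/s.
After 1.6:1 compression, effective rate ≈ 165375 bytes/s.
Capacity = 16 × 1,073,741,824 = 17,179,869,184 bytes.
17,179,869,184 / effective rate ≈ 103884.32 s → 28.86 hours.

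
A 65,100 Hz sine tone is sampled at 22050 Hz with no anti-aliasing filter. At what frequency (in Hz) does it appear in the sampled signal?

Nyquist = 22,050/2 = 11,025 Hz; 65,100 Hz exceeds it.
Alias = |65,100 − 3×22,050| = |65,100 − 66,150| = 1,050 Hz.

1,050 Hz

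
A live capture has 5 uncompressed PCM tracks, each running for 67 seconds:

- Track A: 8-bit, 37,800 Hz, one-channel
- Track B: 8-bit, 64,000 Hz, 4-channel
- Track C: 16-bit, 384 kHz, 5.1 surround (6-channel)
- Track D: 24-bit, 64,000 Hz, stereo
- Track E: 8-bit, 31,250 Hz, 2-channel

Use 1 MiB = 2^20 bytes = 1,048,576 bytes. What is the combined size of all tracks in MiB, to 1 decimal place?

341.7 MiB

Track A: 37,800 × 67 × 1 × 1 = 2,532,600 bytes.
Track B: 64,000 × 67 × 1 × 4 = 17,152,000 bytes.
Track C: 384,000 × 67 × 2 × 6 = 308,736,000 bytes.
Track D: 64,000 × 67 × 3 × 2 = 25,728,000 bytes.
Track E: 31,250 × 67 × 1 × 2 = 4,187,500 bytes.
Total = 358,336,100 bytes = 341.7 MiB.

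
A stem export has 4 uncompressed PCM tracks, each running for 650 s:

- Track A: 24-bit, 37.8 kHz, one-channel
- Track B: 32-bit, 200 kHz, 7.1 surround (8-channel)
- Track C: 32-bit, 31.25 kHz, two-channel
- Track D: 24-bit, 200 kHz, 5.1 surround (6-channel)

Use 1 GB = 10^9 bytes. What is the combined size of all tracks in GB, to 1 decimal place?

6.7 GB

Track A: 37,800 × 650 × 3 × 1 = 73,710,000 bytes.
Track B: 200,000 × 650 × 4 × 8 = 4,160,000,000 bytes.
Track C: 31,250 × 650 × 4 × 2 = 162,500,000 bytes.
Track D: 200,000 × 650 × 3 × 6 = 2,340,000,000 bytes.
Total = 6,736,210,000 bytes = 6.7 GB.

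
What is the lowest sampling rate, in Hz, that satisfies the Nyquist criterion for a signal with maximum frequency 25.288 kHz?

50,576 Hz

Minimum sample rate = 2 × 25,288 Hz = 50,576 Hz.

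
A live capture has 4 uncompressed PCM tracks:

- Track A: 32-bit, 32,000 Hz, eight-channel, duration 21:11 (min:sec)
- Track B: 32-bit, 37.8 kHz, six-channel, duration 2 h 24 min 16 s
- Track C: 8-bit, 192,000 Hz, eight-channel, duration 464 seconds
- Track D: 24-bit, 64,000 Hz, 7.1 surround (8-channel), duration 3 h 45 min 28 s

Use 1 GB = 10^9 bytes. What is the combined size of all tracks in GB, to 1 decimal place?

30.6 GB

Track A: 21:11 (min:sec) = 1,271 s; 32,000 × 1,271 × 4 × 8 = 1,301,504,000 bytes.
Track B: 2 h 24 min 16 s = 8,656 s; 37,800 × 8,656 × 4 × 6 = 7,852,723,200 bytes.
Track C: 192,000 × 464 × 1 × 8 = 712,704,000 bytes.
Track D: 3 h 45 min 28 s = 13,528 s; 64,000 × 13,528 × 3 × 8 = 20,779,008,000 bytes.
Total = 30,645,939,200 bytes = 30.6 GB.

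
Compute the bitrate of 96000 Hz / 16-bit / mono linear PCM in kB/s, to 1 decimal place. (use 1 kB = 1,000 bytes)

Bit rate = 96,000 × 16 × 1 = 1,536,000 bits/s.
1,536,000 / 8 = 192,000 B/s = 192.0 kB/s.

192.0 kB/s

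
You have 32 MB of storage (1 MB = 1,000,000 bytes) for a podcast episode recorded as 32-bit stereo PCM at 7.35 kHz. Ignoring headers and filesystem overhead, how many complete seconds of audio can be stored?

544 seconds

Uncompressed byte rate = 7,350 × 4 × 2 = 58,800 bytes/s.
Capacity = 32 × 1,000,000 = 32,000,000 bytes.
32,000,000 / 58,800 ≈ 544.22 s → 544 seconds.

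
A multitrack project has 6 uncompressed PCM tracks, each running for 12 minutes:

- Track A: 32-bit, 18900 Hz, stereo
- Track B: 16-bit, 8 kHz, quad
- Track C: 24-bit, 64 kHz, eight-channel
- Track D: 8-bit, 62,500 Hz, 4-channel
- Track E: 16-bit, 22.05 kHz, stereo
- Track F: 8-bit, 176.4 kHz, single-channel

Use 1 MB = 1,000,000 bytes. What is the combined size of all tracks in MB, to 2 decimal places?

12 minutes = 720 s.
Track A: 18,900 × 720 × 4 × 2 = 108,864,000 bytes.
Track B: 8,000 × 720 × 2 × 4 = 46,080,000 bytes.
Track C: 64,000 × 720 × 3 × 8 = 1,105,920,000 bytes.
Track D: 62,500 × 720 × 1 × 4 = 180,000,000 bytes.
Track E: 22,050 × 720 × 2 × 2 = 63,504,000 bytes.
Track F: 176,400 × 720 × 1 × 1 = 127,008,000 bytes.
Total = 1,631,376,000 bytes = 1631.38 MB.

1631.38 MB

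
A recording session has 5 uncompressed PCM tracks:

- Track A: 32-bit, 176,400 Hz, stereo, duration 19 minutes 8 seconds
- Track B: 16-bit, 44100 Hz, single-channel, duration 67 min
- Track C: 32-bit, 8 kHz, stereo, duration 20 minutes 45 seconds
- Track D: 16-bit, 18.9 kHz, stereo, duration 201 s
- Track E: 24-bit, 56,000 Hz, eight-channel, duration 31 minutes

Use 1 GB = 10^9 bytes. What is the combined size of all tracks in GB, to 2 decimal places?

4.57 GB

Track A: 19 minutes 8 seconds = 1,148 s; 176,400 × 1,148 × 4 × 2 = 1,620,057,600 bytes.
Track B: 67 min = 4,020 s; 44,100 × 4,020 × 2 × 1 = 354,564,000 bytes.
Track C: 20 minutes 45 seconds = 1,245 s; 8,000 × 1,245 × 4 × 2 = 79,680,000 bytes.
Track D: 18,900 × 201 × 2 × 2 = 15,195,600 bytes.
Track E: 31 minutes = 1,860 s; 56,000 × 1,860 × 3 × 8 = 2,499,840,000 bytes.
Total = 4,569,337,200 bytes = 4.57 GB.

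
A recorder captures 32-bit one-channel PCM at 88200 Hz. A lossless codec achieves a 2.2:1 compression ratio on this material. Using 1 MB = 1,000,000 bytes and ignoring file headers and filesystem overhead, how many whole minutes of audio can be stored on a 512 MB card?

Uncompressed byte rate = 88,200 × 4 × 1 = 352,800 bytes/s.
After 2.2:1 compression, effective rate ≈ 160363.64 bytes/s.
Capacity = 512 × 1,000,000 = 512,000,000 bytes.
512,000,000 / effective rate ≈ 3192.74 s → 53 minutes.

53 minutes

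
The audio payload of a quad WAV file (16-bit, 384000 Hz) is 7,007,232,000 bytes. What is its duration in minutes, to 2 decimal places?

Byte rate = 384,000 × 2 × 4 = 3,072,000 bytes/s.
Duration = 7,007,232,000 / 3,072,000 = 2,281 s.
2,281 s / 60 = 38.02 minutes.

38.02 minutes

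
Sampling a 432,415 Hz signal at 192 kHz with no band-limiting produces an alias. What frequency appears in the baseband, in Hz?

48,415 Hz

Nyquist = 192,000/2 = 96,000 Hz; 432,415 Hz exceeds it.
Alias = |432,415 − 2×192,000| = |432,415 − 384,000| = 48,415 Hz.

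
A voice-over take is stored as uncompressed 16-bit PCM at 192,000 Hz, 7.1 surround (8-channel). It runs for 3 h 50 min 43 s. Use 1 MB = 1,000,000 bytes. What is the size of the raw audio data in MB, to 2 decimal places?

Duration = 3 h 50 min 43 s = 13,843 s.
Bytes = 192,000 samples/s × 13,843 s × 2 bytes/sample × 8 ch = 42,525,696,000 bytes.
42,525,696,000 / 1,000,000 = 42525.70 MB.

42525.70 MB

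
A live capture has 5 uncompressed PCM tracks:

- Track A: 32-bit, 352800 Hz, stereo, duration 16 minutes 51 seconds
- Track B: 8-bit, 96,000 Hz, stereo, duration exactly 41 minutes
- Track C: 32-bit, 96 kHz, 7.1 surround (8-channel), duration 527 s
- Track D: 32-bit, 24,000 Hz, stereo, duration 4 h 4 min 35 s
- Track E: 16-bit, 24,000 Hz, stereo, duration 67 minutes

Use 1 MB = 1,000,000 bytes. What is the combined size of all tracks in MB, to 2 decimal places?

Track A: 16 minutes 51 seconds = 1,011 s; 352,800 × 1,011 × 4 × 2 = 2,853,446,400 bytes.
Track B: exactly 41 minutes = 2,460 s; 96,000 × 2,460 × 1 × 2 = 472,320,000 bytes.
Track C: 96,000 × 527 × 4 × 8 = 1,618,944,000 bytes.
Track D: 4 h 4 min 35 s = 14,675 s; 24,000 × 14,675 × 4 × 2 = 2,817,600,000 bytes.
Track E: 67 minutes = 4,020 s; 24,000 × 4,020 × 2 × 2 = 385,920,000 bytes.
Total = 8,148,230,400 bytes = 8148.23 MB.

8148.23 MB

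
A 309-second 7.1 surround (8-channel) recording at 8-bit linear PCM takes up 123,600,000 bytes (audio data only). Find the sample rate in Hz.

50,000 Hz

Bytes = sample_rate × seconds × bytes_per_sample × channels.
sample_rate = 123,600,000 / (309 × 1 × 8) = 123,600,000 / 2,472 = 50,000 Hz.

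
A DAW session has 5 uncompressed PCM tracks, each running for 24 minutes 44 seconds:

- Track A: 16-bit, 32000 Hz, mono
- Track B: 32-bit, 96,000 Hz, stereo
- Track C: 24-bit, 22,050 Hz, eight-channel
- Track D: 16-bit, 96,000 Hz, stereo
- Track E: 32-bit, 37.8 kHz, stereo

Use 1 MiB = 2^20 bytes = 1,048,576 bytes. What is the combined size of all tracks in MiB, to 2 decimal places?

2897.87 MiB

24 minutes 44 seconds = 1,484 s.
Track A: 32,000 × 1,484 × 2 × 1 = 94,976,000 bytes.
Track B: 96,000 × 1,484 × 4 × 2 = 1,139,712,000 bytes.
Track C: 22,050 × 1,484 × 3 × 8 = 785,332,800 bytes.
Track D: 96,000 × 1,484 × 2 × 2 = 569,856,000 bytes.
Track E: 37,800 × 1,484 × 4 × 2 = 448,761,600 bytes.
Total = 3,038,638,400 bytes = 2897.87 MiB.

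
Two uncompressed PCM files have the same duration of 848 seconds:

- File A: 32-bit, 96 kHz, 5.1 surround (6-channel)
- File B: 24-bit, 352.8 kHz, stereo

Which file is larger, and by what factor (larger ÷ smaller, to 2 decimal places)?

File A: 96,000 × 4 × 6 = 2,304,000 bytes/s.
File B: 352,800 × 3 × 2 = 2,116,800 bytes/s.
File A is larger; ratio = 1,953,792,000 / 1,795,046,400 = 1.09.

File A, by a factor of 1.09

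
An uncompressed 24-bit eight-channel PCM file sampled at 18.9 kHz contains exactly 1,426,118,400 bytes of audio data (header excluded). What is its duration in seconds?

Byte rate = 18,900 × 3 × 8 = 453,600 bytes/s.
Duration = 1,426,118,400 / 453,600 = 3,144 s.

3,144 seconds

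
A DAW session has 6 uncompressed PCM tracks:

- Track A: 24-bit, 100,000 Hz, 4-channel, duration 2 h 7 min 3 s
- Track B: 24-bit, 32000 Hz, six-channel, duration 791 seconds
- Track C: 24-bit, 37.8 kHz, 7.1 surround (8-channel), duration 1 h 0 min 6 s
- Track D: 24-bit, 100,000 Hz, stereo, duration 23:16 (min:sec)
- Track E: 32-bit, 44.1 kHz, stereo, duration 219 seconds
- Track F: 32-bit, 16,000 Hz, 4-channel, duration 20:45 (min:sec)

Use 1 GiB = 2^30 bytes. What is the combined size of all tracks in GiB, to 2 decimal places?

Track A: 2 h 7 min 3 s = 7,623 s; 100,000 × 7,623 × 3 × 4 = 9,147,600,000 bytes.
Track B: 32,000 × 791 × 3 × 6 = 455,616,000 bytes.
Track C: 1 h 0 min 6 s = 3,606 s; 37,800 × 3,606 × 3 × 8 = 3,271,363,200 bytes.
Track D: 23:16 (min:sec) = 1,396 s; 100,000 × 1,396 × 3 × 2 = 837,600,000 bytes.
Track E: 44,100 × 219 × 4 × 2 = 77,263,200 bytes.
Track F: 20:45 (min:sec) = 1,245 s; 16,000 × 1,245 × 4 × 4 = 318,720,000 bytes.
Total = 14,108,162,400 bytes = 13.14 GiB.

13.14 GiB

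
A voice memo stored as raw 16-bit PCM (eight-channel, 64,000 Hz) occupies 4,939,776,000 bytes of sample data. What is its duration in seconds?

4,824 seconds

Byte rate = 64,000 × 2 × 8 = 1,024,000 bytes/s.
Duration = 4,939,776,000 / 1,024,000 = 4,824 s.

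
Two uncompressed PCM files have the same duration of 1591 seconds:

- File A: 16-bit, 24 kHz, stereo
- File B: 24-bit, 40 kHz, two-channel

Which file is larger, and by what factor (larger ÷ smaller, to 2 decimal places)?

File A: 24,000 × 2 × 2 = 96,000 bytes/s.
File B: 40,000 × 3 × 2 = 240,000 bytes/s.
File B is larger; ratio = 381,840,000 / 152,736,000 = 2.50.

File B, by a factor of 2.50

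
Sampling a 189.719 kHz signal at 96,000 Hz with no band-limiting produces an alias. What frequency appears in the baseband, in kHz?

2.281 kHz

Nyquist = 96,000/2 = 48,000 Hz; 189,719 Hz exceeds it.
Alias = |189,719 − 2×96,000| = |189,719 − 192,000| = 2,281 Hz = 2.281 kHz.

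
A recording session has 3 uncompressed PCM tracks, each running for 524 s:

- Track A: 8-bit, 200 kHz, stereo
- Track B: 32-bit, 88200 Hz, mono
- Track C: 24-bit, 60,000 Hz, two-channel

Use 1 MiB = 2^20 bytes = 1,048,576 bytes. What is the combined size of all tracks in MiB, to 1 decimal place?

Track A: 200,000 × 524 × 1 × 2 = 209,600,000 bytes.
Track B: 88,200 × 524 × 4 × 1 = 184,867,200 bytes.
Track C: 60,000 × 524 × 3 × 2 = 188,640,000 bytes.
Total = 583,107,200 bytes = 556.1 MiB.

556.1 MiB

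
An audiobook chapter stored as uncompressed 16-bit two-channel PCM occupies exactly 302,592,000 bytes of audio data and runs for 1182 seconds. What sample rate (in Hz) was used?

Bytes = sample_rate × seconds × bytes_per_sample × channels.
sample_rate = 302,592,000 / (1,182 × 2 × 2) = 302,592,000 / 4,728 = 64,000 Hz.

64,000 Hz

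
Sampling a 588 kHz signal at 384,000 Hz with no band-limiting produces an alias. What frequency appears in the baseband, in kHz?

180 kHz

Nyquist = 384,000/2 = 192,000 Hz; 588,000 Hz exceeds it.
Alias = |588,000 − 2×384,000| = |588,000 − 768,000| = 180,000 Hz = 180 kHz.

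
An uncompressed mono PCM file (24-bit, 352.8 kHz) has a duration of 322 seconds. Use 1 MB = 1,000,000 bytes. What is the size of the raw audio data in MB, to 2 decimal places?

340.80 MB

Bytes = 352,800 samples/s × 322 s × 3 bytes/sample × 1 ch = 340,804,800 bytes.
340,804,800 / 1,000,000 = 340.80 MB.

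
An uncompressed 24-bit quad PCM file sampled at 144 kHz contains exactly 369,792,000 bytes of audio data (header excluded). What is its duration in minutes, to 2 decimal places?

Byte rate = 144,000 × 3 × 4 = 1,728,000 bytes/s.
Duration = 369,792,000 / 1,728,000 = 214 s.
214 s / 60 = 3.57 minutes.

3.57 minutes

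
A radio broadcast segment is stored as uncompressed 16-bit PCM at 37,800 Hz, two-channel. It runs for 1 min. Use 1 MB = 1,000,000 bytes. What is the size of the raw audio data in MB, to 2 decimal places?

9.07 MB

Duration = 1 min = 60 s.
Bytes = 37,800 samples/s × 60 s × 2 bytes/sample × 2 ch = 9,072,000 bytes.
9,072,000 / 1,000,000 = 9.07 MB.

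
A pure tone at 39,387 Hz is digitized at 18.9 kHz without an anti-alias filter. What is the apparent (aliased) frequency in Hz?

1,587 Hz

Nyquist = 18,900/2 = 9,450 Hz; 39,387 Hz exceeds it.
Alias = |39,387 − 2×18,900| = |39,387 − 37,800| = 1,587 Hz.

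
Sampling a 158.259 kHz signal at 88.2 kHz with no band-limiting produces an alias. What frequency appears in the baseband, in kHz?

18.141 kHz

Nyquist = 88,200/2 = 44,100 Hz; 158,259 Hz exceeds it.
Alias = |158,259 − 2×88,200| = |158,259 − 176,400| = 18,141 Hz = 18.141 kHz.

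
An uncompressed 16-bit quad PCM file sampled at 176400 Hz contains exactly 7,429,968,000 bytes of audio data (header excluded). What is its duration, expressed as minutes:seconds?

Byte rate = 176,400 × 2 × 4 = 1,411,200 bytes/s.
Duration = 7,429,968,000 / 1,411,200 = 5,265 s.
5,265 s = 87:45.

87:45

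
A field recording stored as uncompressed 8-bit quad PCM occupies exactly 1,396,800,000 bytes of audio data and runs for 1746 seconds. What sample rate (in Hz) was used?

Bytes = sample_rate × seconds × bytes_per_sample × channels.
sample_rate = 1,396,800,000 / (1,746 × 1 × 4) = 1,396,800,000 / 6,984 = 200,000 Hz.

200,000 Hz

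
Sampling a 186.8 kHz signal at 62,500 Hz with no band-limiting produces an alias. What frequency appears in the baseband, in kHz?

Nyquist = 62,500/2 = 31,250 Hz; 186,800 Hz exceeds it.
Alias = |186,800 − 3×62,500| = |186,800 − 187,500| = 700 Hz = 0.7 kHz.

0.7 kHz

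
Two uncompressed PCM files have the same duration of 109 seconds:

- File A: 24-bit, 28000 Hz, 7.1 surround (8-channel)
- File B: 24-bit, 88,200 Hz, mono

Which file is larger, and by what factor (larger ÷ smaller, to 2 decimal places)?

File A: 28,000 × 3 × 8 = 672,000 bytes/s.
File B: 88,200 × 3 × 1 = 264,600 bytes/s.
File A is larger; ratio = 73,248,000 / 28,841,400 = 2.54.

File A, by a factor of 2.54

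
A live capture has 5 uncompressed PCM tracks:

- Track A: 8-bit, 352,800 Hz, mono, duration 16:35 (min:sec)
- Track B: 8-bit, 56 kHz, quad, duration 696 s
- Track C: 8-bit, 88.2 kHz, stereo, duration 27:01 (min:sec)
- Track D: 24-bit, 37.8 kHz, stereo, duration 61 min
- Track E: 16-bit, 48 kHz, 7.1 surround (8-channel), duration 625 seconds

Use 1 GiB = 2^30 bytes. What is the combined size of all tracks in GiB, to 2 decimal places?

1.96 GiB

Track A: 16:35 (min:sec) = 995 s; 352,800 × 995 × 1 × 1 = 351,036,000 bytes.
Track B: 56,000 × 696 × 1 × 4 = 155,904,000 bytes.
Track C: 27:01 (min:sec) = 1,621 s; 88,200 × 1,621 × 1 × 2 = 285,944,400 bytes.
Track D: 61 min = 3,660 s; 37,800 × 3,660 × 3 × 2 = 830,088,000 bytes.
Track E: 48,000 × 625 × 2 × 8 = 480,000,000 bytes.
Total = 2,102,972,400 bytes = 1.96 GiB.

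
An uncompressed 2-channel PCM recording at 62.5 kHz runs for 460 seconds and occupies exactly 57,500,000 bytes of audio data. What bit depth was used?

Bytes per sample = 57,500,000 / (62,500 × 460 × 2) = 57,500,000 / 57,500,000 = 1.
Bit depth = 1 × 8 = 8 bits.

8 bits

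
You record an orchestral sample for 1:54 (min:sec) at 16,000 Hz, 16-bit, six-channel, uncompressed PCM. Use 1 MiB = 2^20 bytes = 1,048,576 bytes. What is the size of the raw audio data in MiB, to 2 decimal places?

20.87 MiB

Duration = 1:54 (min:sec) = 114 s.
Bytes = 16,000 samples/s × 114 s × 2 bytes/sample × 6 ch = 21,888,000 bytes.
21,888,000 / 1,048,576 = 20.87 MiB.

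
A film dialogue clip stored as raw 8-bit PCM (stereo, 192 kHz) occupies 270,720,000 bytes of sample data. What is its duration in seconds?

Byte rate = 192,000 × 1 × 2 = 384,000 bytes/s.
Duration = 270,720,000 / 384,000 = 705 s.

705 seconds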